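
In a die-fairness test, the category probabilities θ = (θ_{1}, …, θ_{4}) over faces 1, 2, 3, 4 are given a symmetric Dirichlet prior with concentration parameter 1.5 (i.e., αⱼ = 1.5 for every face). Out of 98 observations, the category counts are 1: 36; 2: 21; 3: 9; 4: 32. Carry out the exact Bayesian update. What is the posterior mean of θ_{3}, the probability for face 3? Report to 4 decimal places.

The Dirichlet prior is conjugate to the Multinomial likelihood: each posterior αⱼ = prior αⱼ + observed count nⱼ.
Posterior concentration: (37.5, 22.5, 10.5, 33.5), total = 104.0.
E[θ_{3}|data] = α_{3}/Σα = 10.5/104.0 = 0.1010.

0.1010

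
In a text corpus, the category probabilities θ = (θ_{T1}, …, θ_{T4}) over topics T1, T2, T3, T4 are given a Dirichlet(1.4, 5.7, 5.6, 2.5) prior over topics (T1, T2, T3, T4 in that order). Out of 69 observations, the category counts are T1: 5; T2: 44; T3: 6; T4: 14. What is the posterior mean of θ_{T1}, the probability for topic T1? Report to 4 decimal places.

0.0760

The Dirichlet prior is conjugate to the Multinomial likelihood: each posterior αⱼ = prior αⱼ + observed count nⱼ.
Posterior concentration: (6.4, 49.7, 11.6, 16.5), total = 84.2.
E[θ_{T1}|data] = α_{T1}/Σα = 6.4/84.2 = 0.0760.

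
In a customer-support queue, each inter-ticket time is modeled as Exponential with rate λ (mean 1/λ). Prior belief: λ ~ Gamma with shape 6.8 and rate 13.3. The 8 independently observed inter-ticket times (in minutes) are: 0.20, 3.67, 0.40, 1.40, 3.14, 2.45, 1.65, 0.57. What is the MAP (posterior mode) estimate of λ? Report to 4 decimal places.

0.5153

With a Gamma(shape α, rate β) prior on the exponential rate λ, the posterior after n observations with total T = Σxᵢ is Gamma(α+n, β+T).
Sum of observations T = 13.48 minutes; n = 8.
Posterior: Gamma(6.8+8, 13.3+13.48) = Gamma(14.8, 26.78).
Mode = (α−1)/β = 0.5153.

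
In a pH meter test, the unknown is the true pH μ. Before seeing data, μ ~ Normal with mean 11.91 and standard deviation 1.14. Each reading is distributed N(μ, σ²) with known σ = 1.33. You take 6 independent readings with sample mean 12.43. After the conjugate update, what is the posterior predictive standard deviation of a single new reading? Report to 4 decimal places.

1.4175

For Normal data with known variance σ², a Normal(μ₀, σ₀²) prior on μ is conjugate. Posterior precision = 1/σ₀² + n/σ²; posterior mean is the precision-weighted average of μ₀ and x̄.
σ₀² = 1.14² = 1.2996, σ² = 1.33² = 1.7689; σ² + n·σ₀² = 1.7689 + 6·1.2996 = 9.5665.
Posterior precision = 1/σ₀² + n/σ² = 1/1.2996 + 6/1.7689 = (σ² + n·σ₀²)/(σ₀²σ²) = 9.5665/(1.2996·1.7689); posterior variance σₙ² = σ₀²σ²/(σ² + n·σ₀²) = 1.2996·1.7689/9.5665 = 0.240303.
Predictive variance for one new observation = σₙ² + σ² = 1.2996·1.7689/9.5665 + 1.7689 = σ²·(σ₀² + 9.5665)/9.5665 = 1.7689·10.8661/9.5665 = 2.009203; SD = √(1.7689·10.8661/9.5665) = 1.4175.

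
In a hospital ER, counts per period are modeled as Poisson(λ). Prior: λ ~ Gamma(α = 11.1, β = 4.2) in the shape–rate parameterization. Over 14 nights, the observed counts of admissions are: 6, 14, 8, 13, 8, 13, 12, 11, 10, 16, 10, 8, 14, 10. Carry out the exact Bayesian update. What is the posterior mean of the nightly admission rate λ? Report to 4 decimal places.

With a Gamma(shape α, rate β) prior, the Poisson likelihood is conjugate: the posterior is Gamma(α + ΣXᵢ, β + n).
Sum of counts S = 153 over n = 14 nights.
Posterior: Gamma(α+S, β+n) = Gamma(11.1+153, 4.2+14) = Gamma(164.1, 18.2).
Posterior mean = α/β = 164.1/18.2 = 9.0165.

9.0165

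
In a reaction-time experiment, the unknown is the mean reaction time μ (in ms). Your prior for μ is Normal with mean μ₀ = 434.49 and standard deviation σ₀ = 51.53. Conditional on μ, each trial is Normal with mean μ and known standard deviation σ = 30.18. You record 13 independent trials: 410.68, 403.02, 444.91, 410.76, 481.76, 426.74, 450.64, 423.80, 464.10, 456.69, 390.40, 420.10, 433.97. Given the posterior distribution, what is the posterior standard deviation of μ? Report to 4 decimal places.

8.2621

For Normal data with known variance σ², a Normal(μ₀, σ₀²) prior on μ is conjugate. Posterior precision = 1/σ₀² + n/σ²; posterior mean is the precision-weighted average of μ₀ and x̄.
σ₀² = 51.53² = 2655.3409, σ² = 30.18² = 910.8324; σ² + n·σ₀² = 910.8324 + 13·2655.3409 = 35430.2641.
Posterior precision = 1/σ₀² + n/σ² = 1/2655.3409 + 13/910.8324 = (σ² + n·σ₀²)/(σ₀²σ²) = 35430.2641/(2655.3409·910.8324); posterior variance σₙ² = σ₀²σ²/(σ² + n·σ₀²) = 2655.3409·910.8324/35430.2641 = 68.262842.
Posterior SD = √σₙ² = √(2655.3409·910.8324/35430.2641) = 8.2621.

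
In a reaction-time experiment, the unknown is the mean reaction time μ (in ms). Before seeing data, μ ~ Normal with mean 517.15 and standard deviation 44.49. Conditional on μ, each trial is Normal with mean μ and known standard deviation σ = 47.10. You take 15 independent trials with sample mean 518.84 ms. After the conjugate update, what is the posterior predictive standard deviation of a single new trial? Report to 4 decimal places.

For Normal data with known variance σ², a Normal(μ₀, σ₀²) prior on μ is conjugate. Posterior precision = 1/σ₀² + n/σ²; posterior mean is the precision-weighted average of μ₀ and x̄.
σ₀² = 44.49² = 1979.3601, σ² = 47.10² = 2218.41; σ² + n·σ₀² = 2218.41 + 15·1979.3601 = 31908.8115.
Posterior precision = 1/σ₀² + n/σ² = 1/1979.3601 + 15/2218.41 = (σ² + n·σ₀²)/(σ₀²σ²) = 31908.8115/(1979.3601·2218.41); posterior variance σₙ² = σ₀²σ²/(σ² + n·σ₀²) = 1979.3601·2218.41/31908.8115 = 137.611902.
Predictive variance for one new observation = σₙ² + σ² = 1979.3601·2218.41/31908.8115 + 2218.41 = σ²·(σ₀² + 31908.8115)/31908.8115 = 2218.41·33888.1716/31908.8115 = 2356.021902; SD = √(2218.41·33888.1716/31908.8115) = 48.5389.

48.5389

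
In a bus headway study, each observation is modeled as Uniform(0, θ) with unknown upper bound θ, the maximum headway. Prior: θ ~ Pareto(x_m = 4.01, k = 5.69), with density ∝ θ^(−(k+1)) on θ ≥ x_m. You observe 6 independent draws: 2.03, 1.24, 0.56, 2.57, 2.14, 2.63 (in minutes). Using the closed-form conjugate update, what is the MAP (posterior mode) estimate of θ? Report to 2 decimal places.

A Pareto(scale x_m, shape k) prior on the upper bound θ of Uniform(0, θ) is conjugate: posterior is Pareto(max(x_m, max xᵢ), k + n).
Sample maximum = 2.63; prior scale x_m = 4.01 → posterior scale = max = 4.01.
Posterior shape = 5.69 + 6 = 11.69.
The Pareto density is decreasing on [x_m, ∞), so the mode is x_m = 4.01.

4.01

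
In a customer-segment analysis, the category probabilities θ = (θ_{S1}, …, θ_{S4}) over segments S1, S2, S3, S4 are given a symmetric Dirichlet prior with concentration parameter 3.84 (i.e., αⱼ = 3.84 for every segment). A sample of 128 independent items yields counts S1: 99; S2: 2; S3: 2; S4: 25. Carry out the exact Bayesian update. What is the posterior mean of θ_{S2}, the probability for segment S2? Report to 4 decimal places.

0.0407

The Dirichlet prior is conjugate to the Multinomial likelihood: each posterior αⱼ = prior αⱼ + observed count nⱼ.
Posterior concentration: (102.84, 5.84, 5.84, 28.84), total = 143.36.
E[θ_{S2}|data] = α_{S2}/Σα = 5.84/143.36 = 0.0407.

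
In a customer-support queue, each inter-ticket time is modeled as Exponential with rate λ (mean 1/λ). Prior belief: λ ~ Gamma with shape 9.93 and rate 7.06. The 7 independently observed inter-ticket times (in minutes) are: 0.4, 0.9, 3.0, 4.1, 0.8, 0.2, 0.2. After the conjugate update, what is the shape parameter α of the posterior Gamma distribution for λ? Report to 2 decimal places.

16.93

With a Gamma(shape α, rate β) prior on the exponential rate λ, the posterior after n observations with total T = Σxᵢ is Gamma(α+n, β+T).
Sum of observations T = 9.6 minutes; n = 7.
Posterior: Gamma(9.93+7, 7.06+9.6) = Gamma(16.93, 16.66).
Posterior α = 16.93.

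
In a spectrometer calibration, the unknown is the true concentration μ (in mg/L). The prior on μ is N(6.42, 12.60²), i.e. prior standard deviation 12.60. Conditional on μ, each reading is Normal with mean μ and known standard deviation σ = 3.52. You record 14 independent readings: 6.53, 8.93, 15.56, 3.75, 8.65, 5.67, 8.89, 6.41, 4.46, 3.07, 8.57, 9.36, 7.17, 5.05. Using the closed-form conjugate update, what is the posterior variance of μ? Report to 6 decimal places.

For Normal data with known variance σ², a Normal(μ₀, σ₀²) prior on μ is conjugate. Posterior precision = 1/σ₀² + n/σ²; posterior mean is the precision-weighted average of μ₀ and x̄.
σ₀² = 12.60² = 158.76, σ² = 3.52² = 12.3904; σ² + n·σ₀² = 12.3904 + 14·158.76 = 2235.0304.
Posterior precision = 1/σ₀² + n/σ² = 1/158.76 + 14/12.3904 = (σ² + n·σ₀²)/(σ₀²σ²) = 2235.0304/(158.76·12.3904); posterior variance σₙ² = σ₀²σ²/(σ² + n·σ₀²) = 158.76·12.3904/2235.0304 = 0.880122.

0.880122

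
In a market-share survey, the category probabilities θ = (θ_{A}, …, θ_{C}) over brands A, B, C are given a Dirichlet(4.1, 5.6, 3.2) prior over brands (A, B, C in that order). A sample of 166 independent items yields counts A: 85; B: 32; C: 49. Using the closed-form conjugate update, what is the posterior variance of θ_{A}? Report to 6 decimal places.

0.001390

The Dirichlet prior is conjugate to the Multinomial likelihood: each posterior αⱼ = prior αⱼ + observed count nⱼ.
Posterior concentration: (89.1, 37.6, 52.2), total = 178.9.
Var[θ_j] = α_j(Σα−α_j)/((Σα)²(Σα+1)) = 89.1·89.8/(178.9²·179.9) = 0.001390.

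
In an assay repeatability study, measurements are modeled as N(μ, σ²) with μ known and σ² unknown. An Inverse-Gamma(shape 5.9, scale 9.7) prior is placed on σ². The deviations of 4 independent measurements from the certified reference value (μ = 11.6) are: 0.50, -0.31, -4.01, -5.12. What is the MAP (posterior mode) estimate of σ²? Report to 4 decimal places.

3.4854

With known mean μ and an Inverse-Gamma(α, β) prior on σ², the Normal likelihood is conjugate: posterior is Inv-Gamma(α + n/2, β + Σ(xᵢ−μ)²/2).
Σ(xᵢ−μ)² = (0.50)² + (-0.31)² + (-4.01)² + (-5.12)² = 42.6406.
Posterior: Inv-Gamma(5.9 + 4/2, 9.7 + 42.6406/2) = Inv-Gamma(7.90, 31.02030).
Mode = β/(α+1) = 31.02030/8.90 = 3.4854.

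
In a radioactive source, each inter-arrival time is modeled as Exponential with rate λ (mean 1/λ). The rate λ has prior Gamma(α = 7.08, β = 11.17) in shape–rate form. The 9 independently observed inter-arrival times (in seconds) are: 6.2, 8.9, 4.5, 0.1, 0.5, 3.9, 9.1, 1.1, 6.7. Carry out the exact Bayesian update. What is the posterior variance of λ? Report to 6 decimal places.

0.005908

With a Gamma(shape α, rate β) prior on the exponential rate λ, the posterior after n observations with total T = Σxᵢ is Gamma(α+n, β+T).
Sum of observations T = 41.0 seconds; n = 9.
Posterior: Gamma(7.08+9, 11.17+41.0) = Gamma(16.08, 52.17).
Var = α/β² = 0.005908.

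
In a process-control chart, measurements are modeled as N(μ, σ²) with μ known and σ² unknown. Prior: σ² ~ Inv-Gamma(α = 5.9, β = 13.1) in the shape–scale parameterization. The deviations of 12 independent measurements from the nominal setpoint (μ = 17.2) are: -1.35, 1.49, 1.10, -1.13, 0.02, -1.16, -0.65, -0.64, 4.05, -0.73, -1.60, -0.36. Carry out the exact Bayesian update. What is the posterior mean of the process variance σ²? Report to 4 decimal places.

With known mean μ and an Inverse-Gamma(α, β) prior on σ², the Normal likelihood is conjugate: posterior is Inv-Gamma(α + n/2, β + Σ(xᵢ−μ)²/2).
Σ(xᵢ−μ)² = (-1.35)² + (1.49)² + (1.10)² + (-1.13)² + (0.02)² + (-1.16)² + (-0.65)² + (-0.64)² + (4.05)² + (-0.73)² + (-1.60)² + (-0.36)² = 28.3326.
Posterior: Inv-Gamma(5.9 + 12/2, 13.1 + 28.3326/2) = Inv-Gamma(11.90, 27.26630).
E[σ²|data] = β/(α−1) = 27.26630/10.90 = 2.5015.

2.5015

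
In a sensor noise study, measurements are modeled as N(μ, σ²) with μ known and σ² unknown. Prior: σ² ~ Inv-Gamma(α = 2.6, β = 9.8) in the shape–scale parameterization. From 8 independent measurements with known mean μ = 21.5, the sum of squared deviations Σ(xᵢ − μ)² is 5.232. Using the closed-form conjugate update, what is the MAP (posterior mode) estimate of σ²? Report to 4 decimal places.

With known mean μ and an Inverse-Gamma(α, β) prior on σ², the Normal likelihood is conjugate: posterior is Inv-Gamma(α + n/2, β + Σ(xᵢ−μ)²/2).
Posterior: Inv-Gamma(2.6 + 8/2, 9.8 + 5.232/2) = Inv-Gamma(6.60, 12.4160).
Mode = β/(α+1) = 12.4160/7.60 = 1.6337.

1.6337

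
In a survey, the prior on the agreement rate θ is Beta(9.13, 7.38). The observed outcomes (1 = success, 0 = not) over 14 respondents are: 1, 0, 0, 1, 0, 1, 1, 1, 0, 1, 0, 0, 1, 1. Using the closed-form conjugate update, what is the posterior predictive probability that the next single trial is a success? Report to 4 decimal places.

The Beta prior is conjugate to a Binomial/Bernoulli likelihood; the update adds successes to α and failures to β.
Posterior: Beta(α+k, β+n−k) = Beta(9.13+8, 7.38+6) = Beta(17.13, 13.38).
For a single future Bernoulli trial, P(success | data) = α/(α+β) = 0.5615.

0.5615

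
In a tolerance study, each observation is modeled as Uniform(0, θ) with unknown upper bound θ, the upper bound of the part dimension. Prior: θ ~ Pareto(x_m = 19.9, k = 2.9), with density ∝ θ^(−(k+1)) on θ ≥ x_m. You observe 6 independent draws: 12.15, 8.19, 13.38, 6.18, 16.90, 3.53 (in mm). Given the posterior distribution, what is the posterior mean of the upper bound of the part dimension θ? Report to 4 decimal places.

22.4190

A Pareto(scale x_m, shape k) prior on the upper bound θ of Uniform(0, θ) is conjugate: posterior is Pareto(max(x_m, max xᵢ), k + n).
Sample maximum = 16.90; prior scale x_m = 19.9 → posterior scale = max = 19.90.
Posterior shape = 2.9 + 6 = 8.9.
E[θ|data] = k·x_m/(k−1) = 8.9·19.90/7.9 = 22.4190.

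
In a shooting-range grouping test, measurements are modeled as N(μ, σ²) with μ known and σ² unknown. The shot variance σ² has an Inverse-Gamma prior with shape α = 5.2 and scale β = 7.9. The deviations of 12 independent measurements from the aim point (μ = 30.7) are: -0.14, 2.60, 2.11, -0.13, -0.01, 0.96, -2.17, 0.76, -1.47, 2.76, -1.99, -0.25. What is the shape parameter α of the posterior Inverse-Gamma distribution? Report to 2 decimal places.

With known mean μ and an Inverse-Gamma(α, β) prior on σ², the Normal likelihood is conjugate: posterior is Inv-Gamma(α + n/2, β + Σ(xᵢ−μ)²/2).
Σ(xᵢ−μ)² = (-0.14)² + (2.60)² + (2.11)² + (-0.13)² + (-0.01)² + (0.96)² + (-2.17)² + (0.76)² + (-1.47)² + (2.76)² + (-1.99)² + (-0.25)² = 31.2579.
Posterior: Inv-Gamma(5.2 + 12/2, 7.9 + 31.2579/2) = Inv-Gamma(11.20, 23.52895).
Posterior α = 11.20.

11.20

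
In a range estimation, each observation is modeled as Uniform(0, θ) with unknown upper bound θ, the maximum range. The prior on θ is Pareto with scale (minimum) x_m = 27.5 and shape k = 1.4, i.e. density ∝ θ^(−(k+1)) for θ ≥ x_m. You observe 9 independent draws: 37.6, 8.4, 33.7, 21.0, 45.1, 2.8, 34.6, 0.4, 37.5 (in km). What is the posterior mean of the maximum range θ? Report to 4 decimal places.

A Pareto(scale x_m, shape k) prior on the upper bound θ of Uniform(0, θ) is conjugate: posterior is Pareto(max(x_m, max xᵢ), k + n).
Sample maximum = 45.1; prior scale x_m = 27.5 → posterior scale = max = 45.1.
Posterior shape = 1.4 + 9 = 10.4.
E[θ|data] = k·x_m/(k−1) = 10.4·45.1/9.4 = 49.8979.

49.8979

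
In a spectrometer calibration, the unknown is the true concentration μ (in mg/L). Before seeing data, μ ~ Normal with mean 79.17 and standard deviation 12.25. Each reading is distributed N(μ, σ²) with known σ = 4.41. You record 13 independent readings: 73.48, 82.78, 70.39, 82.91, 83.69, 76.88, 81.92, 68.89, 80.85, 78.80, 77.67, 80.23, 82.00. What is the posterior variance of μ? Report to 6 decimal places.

For Normal data with known variance σ², a Normal(μ₀, σ₀²) prior on μ is conjugate. Posterior precision = 1/σ₀² + n/σ²; posterior mean is the precision-weighted average of μ₀ and x̄.
σ₀² = 12.25² = 150.0625, σ² = 4.41² = 19.4481; σ² + n·σ₀² = 19.4481 + 13·150.0625 = 1970.2606.
Posterior precision = 1/σ₀² + n/σ² = 1/150.0625 + 13/19.4481 = (σ² + n·σ₀²)/(σ₀²σ²) = 1970.2606/(150.0625·19.4481); posterior variance σₙ² = σ₀²σ²/(σ² + n·σ₀²) = 150.0625·19.4481/1970.2606 = 1.481241.

1.481241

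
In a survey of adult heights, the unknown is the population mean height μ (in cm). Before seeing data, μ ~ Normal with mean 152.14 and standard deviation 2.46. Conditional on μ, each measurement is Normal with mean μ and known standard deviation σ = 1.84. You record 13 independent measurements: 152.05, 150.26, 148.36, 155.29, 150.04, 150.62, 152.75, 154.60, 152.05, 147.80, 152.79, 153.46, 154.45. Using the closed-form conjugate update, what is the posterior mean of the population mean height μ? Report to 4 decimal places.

151.8966

For Normal data with known variance σ², a Normal(μ₀, σ₀²) prior on μ is conjugate. Posterior precision = 1/σ₀² + n/σ²; posterior mean is the precision-weighted average of μ₀ and x̄.
Σxᵢ = 152.05 + 150.26 + 148.36 + 155.29 + 150.04 + 150.62 + 152.75 + 154.60 + 152.05 + 147.80 + 152.79 + 153.46 + 154.45 = 1974.52, so n·x̄ = 1974.52.
σ₀² = 2.46² = 6.0516, σ² = 1.84² = 3.3856; σ² + n·σ₀² = 3.3856 + 13·6.0516 = 82.0564.
Posterior mean = (μ₀/σ₀² + n·x̄/σ²)/(1/σ₀² + n/σ²) = (σ²·μ₀ + σ₀²·n·x̄)/(σ² + n·σ₀²) = (3.3856·152.14 + 6.0516·1974.52)/82.0564 = 12464.090416/82.0564 = 151.8966.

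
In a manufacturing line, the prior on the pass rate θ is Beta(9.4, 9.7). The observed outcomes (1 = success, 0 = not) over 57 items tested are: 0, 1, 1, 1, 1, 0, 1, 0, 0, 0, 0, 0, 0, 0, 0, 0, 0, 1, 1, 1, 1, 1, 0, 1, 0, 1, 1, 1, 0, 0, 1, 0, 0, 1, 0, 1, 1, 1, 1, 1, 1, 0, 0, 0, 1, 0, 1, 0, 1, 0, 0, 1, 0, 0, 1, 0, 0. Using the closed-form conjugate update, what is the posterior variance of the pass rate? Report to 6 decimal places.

The Beta prior is conjugate to a Binomial/Bernoulli likelihood; the update adds successes to α and failures to β.
Posterior: Beta(α+k, β+n−k) = Beta(9.4+27, 9.7+30) = Beta(36.4, 39.7).
Var = αβ/((α+β)²(α+β+1)) = 36.4·39.7/(76.1²·77.1) = 0.003236.

0.003236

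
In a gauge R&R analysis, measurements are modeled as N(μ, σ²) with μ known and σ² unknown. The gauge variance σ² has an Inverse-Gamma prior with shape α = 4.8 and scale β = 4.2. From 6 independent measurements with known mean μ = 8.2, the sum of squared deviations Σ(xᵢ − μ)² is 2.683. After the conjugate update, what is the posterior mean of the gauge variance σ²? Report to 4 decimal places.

0.8149

With known mean μ and an Inverse-Gamma(α, β) prior on σ², the Normal likelihood is conjugate: posterior is Inv-Gamma(α + n/2, β + Σ(xᵢ−μ)²/2).
Posterior: Inv-Gamma(4.8 + 6/2, 4.2 + 2.683/2) = Inv-Gamma(7.80, 5.5415).
E[σ²|data] = β/(α−1) = 5.5415/6.80 = 0.8149.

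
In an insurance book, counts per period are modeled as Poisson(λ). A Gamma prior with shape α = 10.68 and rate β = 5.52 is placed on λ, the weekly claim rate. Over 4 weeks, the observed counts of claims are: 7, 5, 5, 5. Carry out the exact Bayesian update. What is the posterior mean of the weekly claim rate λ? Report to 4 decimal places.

With a Gamma(shape α, rate β) prior, the Poisson likelihood is conjugate: the posterior is Gamma(α + ΣXᵢ, β + n).
Sum of counts S = 22 over n = 4 weeks.
Posterior: Gamma(α+S, β+n) = Gamma(10.68+22, 5.52+4) = Gamma(32.68, 9.52).
Posterior mean = α/β = 32.68/9.52 = 3.4328.

3.4328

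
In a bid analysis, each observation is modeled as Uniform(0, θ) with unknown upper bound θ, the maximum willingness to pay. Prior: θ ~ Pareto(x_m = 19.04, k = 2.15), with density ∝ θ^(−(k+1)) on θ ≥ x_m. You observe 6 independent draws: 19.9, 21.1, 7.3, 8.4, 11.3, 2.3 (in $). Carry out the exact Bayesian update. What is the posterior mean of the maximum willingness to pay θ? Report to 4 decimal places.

A Pareto(scale x_m, shape k) prior on the upper bound θ of Uniform(0, θ) is conjugate: posterior is Pareto(max(x_m, max xᵢ), k + n).
Sample maximum = 21.1; prior scale x_m = 19.04 → posterior scale = max = 21.10.
Posterior shape = 2.15 + 6 = 8.15.
E[θ|data] = k·x_m/(k−1) = 8.15·21.10/7.15 = 24.0510.

24.0510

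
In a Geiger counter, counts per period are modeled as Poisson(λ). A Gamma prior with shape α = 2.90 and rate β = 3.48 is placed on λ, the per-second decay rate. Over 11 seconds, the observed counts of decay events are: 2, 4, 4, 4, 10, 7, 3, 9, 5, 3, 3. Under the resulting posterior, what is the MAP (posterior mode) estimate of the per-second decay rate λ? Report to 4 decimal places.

3.8605

With a Gamma(shape α, rate β) prior, the Poisson likelihood is conjugate: the posterior is Gamma(α + ΣXᵢ, β + n).
Sum of counts S = 54 over n = 11 seconds.
Posterior: Gamma(α+S, β+n) = Gamma(2.90+54, 3.48+11) = Gamma(56.90, 14.48).
Mode of Gamma(α,β) for α≥1 is (α−1)/β = 55.90/14.48 = 3.8605.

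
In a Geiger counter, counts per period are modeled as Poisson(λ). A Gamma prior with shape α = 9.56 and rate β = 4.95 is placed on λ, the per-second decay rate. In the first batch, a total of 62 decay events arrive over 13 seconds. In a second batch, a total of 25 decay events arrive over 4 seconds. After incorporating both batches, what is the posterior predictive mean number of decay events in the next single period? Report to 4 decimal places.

With a Gamma(shape α, rate β) prior, the Poisson likelihood is conjugate: the posterior is Gamma(α + ΣXᵢ, β + n).
After batch 1: Gamma(α+S, β+n) = Gamma(9.56+62, 4.95+13) = Gamma(71.56, 17.95).
After batch 2: Gamma(α+S, β+n) = Gamma(71.56+25, 17.95+4) = Gamma(96.56, 21.95).
The predictive distribution for one future period is NegBinom with mean α/β = 4.3991.

4.3991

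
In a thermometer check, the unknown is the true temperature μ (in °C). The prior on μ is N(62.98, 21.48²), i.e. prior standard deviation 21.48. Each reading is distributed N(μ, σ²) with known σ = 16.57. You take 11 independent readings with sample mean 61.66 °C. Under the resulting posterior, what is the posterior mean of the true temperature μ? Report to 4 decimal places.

61.7277

For Normal data with known variance σ², a Normal(μ₀, σ₀²) prior on μ is conjugate. Posterior precision = 1/σ₀² + n/σ²; posterior mean is the precision-weighted average of μ₀ and x̄.
n·x̄ = 11·61.66 = 678.26.
σ₀² = 21.48² = 461.3904, σ² = 16.57² = 274.5649; σ² + n·σ₀² = 274.5649 + 11·461.3904 = 5349.8593.
Posterior mean = (μ₀/σ₀² + n·x̄/σ²)/(1/σ₀² + n/σ²) = (σ²·μ₀ + σ₀²·n·x̄)/(σ² + n·σ₀²) = (274.5649·62.98 + 461.3904·678.26)/5349.8593 = 330234.750106/5349.8593 = 61.7277.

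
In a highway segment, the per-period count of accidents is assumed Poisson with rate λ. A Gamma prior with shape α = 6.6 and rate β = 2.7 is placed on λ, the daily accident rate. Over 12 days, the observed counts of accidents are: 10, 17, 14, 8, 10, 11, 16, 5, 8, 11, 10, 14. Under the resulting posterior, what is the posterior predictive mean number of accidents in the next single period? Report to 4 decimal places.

9.5646

With a Gamma(shape α, rate β) prior, the Poisson likelihood is conjugate: the posterior is Gamma(α + ΣXᵢ, β + n).
Sum of counts S = 134 over n = 12 days.
Posterior: Gamma(α+S, β+n) = Gamma(6.6+134, 2.7+12) = Gamma(140.6, 14.7).
The predictive distribution for one future period is NegBinom with mean α/β = 9.5646.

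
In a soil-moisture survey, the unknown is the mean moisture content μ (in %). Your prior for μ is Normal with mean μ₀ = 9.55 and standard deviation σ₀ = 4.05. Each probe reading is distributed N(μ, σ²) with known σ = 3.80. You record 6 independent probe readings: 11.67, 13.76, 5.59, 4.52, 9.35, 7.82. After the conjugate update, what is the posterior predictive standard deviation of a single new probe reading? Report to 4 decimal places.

For Normal data with known variance σ², a Normal(μ₀, σ₀²) prior on μ is conjugate. Posterior precision = 1/σ₀² + n/σ²; posterior mean is the precision-weighted average of μ₀ and x̄.
σ₀² = 4.05² = 16.4025, σ² = 3.80² = 14.44; σ² + n·σ₀² = 14.44 + 6·16.4025 = 112.855.
Posterior precision = 1/σ₀² + n/σ² = 1/16.4025 + 6/14.44 = (σ² + n·σ₀²)/(σ₀²σ²) = 112.855/(16.4025·14.44); posterior variance σₙ² = σ₀²σ²/(σ² + n·σ₀²) = 16.4025·14.44/112.855 = 2.098729.
Predictive variance for one new observation = σₙ² + σ² = 16.4025·14.44/112.855 + 14.44 = σ²·(σ₀² + 112.855)/112.855 = 14.44·129.2575/112.855 = 16.538729; SD = √(14.44·129.2575/112.855) = 4.0668.

4.0668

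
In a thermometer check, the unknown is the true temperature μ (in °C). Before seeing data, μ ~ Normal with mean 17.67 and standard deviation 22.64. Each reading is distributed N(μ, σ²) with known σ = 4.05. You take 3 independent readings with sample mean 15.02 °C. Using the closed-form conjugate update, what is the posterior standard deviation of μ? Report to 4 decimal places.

2.3259

For Normal data with known variance σ², a Normal(μ₀, σ₀²) prior on μ is conjugate. Posterior precision = 1/σ₀² + n/σ²; posterior mean is the precision-weighted average of μ₀ and x̄.
σ₀² = 22.64² = 512.5696, σ² = 4.05² = 16.4025; σ² + n·σ₀² = 16.4025 + 3·512.5696 = 1554.1113.
Posterior precision = 1/σ₀² + n/σ² = 1/512.5696 + 3/16.4025 = (σ² + n·σ₀²)/(σ₀²σ²) = 1554.1113/(512.5696·16.4025); posterior variance σₙ² = σ₀²σ²/(σ² + n·σ₀²) = 512.5696·16.4025/1554.1113 = 5.409795.
Posterior SD = √σₙ² = √(512.5696·16.4025/1554.1113) = 2.3259.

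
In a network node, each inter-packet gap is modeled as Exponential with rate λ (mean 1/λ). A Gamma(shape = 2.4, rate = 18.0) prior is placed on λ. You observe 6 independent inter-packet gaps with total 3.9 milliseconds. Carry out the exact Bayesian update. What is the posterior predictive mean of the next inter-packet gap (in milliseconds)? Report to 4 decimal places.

With a Gamma(shape α, rate β) prior on the exponential rate λ, the posterior after n observations with total T = Σxᵢ is Gamma(α+n, β+T).
Posterior: Gamma(2.4+6, 18.0+3.9) = Gamma(8.4, 21.9).
The predictive distribution for the next observation is Lomax; its mean is β/(α−1) = 21.9/7.4 = 2.9595.

2.9595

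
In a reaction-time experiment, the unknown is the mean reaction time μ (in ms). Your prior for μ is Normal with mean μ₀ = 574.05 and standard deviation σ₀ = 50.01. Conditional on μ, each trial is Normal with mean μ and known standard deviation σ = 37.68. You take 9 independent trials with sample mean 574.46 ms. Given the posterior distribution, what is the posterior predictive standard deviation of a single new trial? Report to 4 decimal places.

For Normal data with known variance σ², a Normal(μ₀, σ₀²) prior on μ is conjugate. Posterior precision = 1/σ₀² + n/σ²; posterior mean is the precision-weighted average of μ₀ and x̄.
σ₀² = 50.01² = 2501.0001, σ² = 37.68² = 1419.7824; σ² + n·σ₀² = 1419.7824 + 9·2501.0001 = 23928.7833.
Posterior precision = 1/σ₀² + n/σ² = 1/2501.0001 + 9/1419.7824 = (σ² + n·σ₀²)/(σ₀²σ²) = 23928.7833/(2501.0001·1419.7824); posterior variance σₙ² = σ₀²σ²/(σ² + n·σ₀²) = 2501.0001·1419.7824/23928.7833 = 148.393501.
Predictive variance for one new observation = σₙ² + σ² = 2501.0001·1419.7824/23928.7833 + 1419.7824 = σ²·(σ₀² + 23928.7833)/23928.7833 = 1419.7824·26429.7834/23928.7833 = 1568.175901; SD = √(1419.7824·26429.7834/23928.7833) = 39.6002.

39.6002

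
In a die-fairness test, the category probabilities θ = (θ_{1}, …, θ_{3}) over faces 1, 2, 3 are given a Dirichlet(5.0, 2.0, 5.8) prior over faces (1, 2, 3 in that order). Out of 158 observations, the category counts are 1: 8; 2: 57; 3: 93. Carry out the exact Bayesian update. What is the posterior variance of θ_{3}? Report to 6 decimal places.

0.001419

The Dirichlet prior is conjugate to the Multinomial likelihood: each posterior αⱼ = prior αⱼ + observed count nⱼ.
Posterior concentration: (13.0, 59.0, 98.8), total = 170.8.
Var[θ_j] = α_j(Σα−α_j)/((Σα)²(Σα+1)) = 98.8·72.0/(170.8²·171.8) = 0.001419.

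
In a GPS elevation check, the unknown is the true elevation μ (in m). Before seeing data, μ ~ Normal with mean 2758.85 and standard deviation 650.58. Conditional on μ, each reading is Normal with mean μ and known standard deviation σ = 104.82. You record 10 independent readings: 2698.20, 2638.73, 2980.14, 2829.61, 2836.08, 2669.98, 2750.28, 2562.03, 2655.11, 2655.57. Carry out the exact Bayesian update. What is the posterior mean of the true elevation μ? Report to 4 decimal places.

2727.6540

For Normal data with known variance σ², a Normal(μ₀, σ₀²) prior on μ is conjugate. Posterior precision = 1/σ₀² + n/σ²; posterior mean is the precision-weighted average of μ₀ and x̄.
Σxᵢ = 2698.20 + 2638.73 + 2980.14 + 2829.61 + 2836.08 + 2669.98 + 2750.28 + 2562.03 + 2655.11 + 2655.57 = 27275.73, so n·x̄ = 27275.73.
σ₀² = 650.58² = 423254.3364, σ² = 104.82² = 10987.2324; σ² + n·σ₀² = 10987.2324 + 10·423254.3364 = 4243530.5964.
Posterior mean = (μ₀/σ₀² + n·x̄/σ²)/(1/σ₀² + n/σ²) = (σ²·μ₀ + σ₀²·n·x̄)/(σ² + n·σ₀²) = (10987.2324·2758.85 + 423254.3364·27275.73)/4243530.5964 = 11574883127.082312/4243530.5964 = 2727.6540.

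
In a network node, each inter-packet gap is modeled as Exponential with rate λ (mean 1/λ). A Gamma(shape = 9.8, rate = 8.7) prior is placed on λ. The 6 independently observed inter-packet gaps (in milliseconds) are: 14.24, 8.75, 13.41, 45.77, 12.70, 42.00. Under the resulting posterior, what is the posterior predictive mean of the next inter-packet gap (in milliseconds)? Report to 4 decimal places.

9.8358

With a Gamma(shape α, rate β) prior on the exponential rate λ, the posterior after n observations with total T = Σxᵢ is Gamma(α+n, β+T).
Sum of observations T = 136.87 milliseconds; n = 6.
Posterior: Gamma(9.8+6, 8.7+136.87) = Gamma(15.8, 145.57).
The predictive distribution for the next observation is Lomax; its mean is β/(α−1) = 145.57/14.8 = 9.8358.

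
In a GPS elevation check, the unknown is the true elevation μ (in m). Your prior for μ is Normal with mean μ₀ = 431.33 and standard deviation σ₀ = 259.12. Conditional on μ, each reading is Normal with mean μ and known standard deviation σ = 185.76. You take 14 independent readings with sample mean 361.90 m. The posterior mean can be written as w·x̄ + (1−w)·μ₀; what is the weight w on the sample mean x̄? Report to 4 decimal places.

0.9646

For Normal data with known variance σ², a Normal(μ₀, σ₀²) prior on μ is conjugate. Posterior precision = 1/σ₀² + n/σ²; posterior mean is the precision-weighted average of μ₀ and x̄.
σ₀² = 259.12² = 67143.1744, σ² = 185.76² = 34506.7776. Prior precision 1/σ₀² = 1/67143.1744; data precision n/σ² = 14/34506.7776.
w = (n/σ²)/(1/σ₀² + n/σ²) = n·σ₀²/(σ² + n·σ₀²) = 14·67143.1744/(34506.7776 + 14·67143.1744) = 940004.4416/974511.2192 = 0.9646.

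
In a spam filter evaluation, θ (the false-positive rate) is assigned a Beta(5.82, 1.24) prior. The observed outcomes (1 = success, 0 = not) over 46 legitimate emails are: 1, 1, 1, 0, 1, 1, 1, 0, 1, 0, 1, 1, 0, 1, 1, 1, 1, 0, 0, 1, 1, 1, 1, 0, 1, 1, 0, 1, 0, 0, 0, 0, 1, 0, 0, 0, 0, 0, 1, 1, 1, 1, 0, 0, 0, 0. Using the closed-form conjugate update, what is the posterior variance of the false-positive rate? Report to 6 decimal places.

0.004504

The Beta prior is conjugate to a Binomial/Bernoulli likelihood; the update adds successes to α and failures to β.
Posterior: Beta(α+k, β+n−k) = Beta(5.82+25, 1.24+21) = Beta(30.82, 22.24).
Var = αβ/((α+β)²(α+β+1)) = 30.82·22.24/(53.06²·54.06) = 0.004504.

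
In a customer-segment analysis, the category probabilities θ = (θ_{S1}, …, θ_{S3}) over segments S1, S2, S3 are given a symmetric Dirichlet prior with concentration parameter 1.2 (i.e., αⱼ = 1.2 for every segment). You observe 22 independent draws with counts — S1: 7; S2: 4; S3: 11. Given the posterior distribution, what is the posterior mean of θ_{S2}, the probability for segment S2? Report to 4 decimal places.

0.2031

The Dirichlet prior is conjugate to the Multinomial likelihood: each posterior αⱼ = prior αⱼ + observed count nⱼ.
Posterior concentration: (8.2, 5.2, 12.2), total = 25.6.
E[θ_{S2}|data] = α_{S2}/Σα = 5.2/25.6 = 0.2031.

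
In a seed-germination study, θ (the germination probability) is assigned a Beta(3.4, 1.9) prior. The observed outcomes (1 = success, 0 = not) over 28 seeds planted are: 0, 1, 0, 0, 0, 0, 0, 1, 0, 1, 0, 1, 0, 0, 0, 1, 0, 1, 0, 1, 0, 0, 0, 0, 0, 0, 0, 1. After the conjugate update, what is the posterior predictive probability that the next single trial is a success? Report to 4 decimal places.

The Beta prior is conjugate to a Binomial/Bernoulli likelihood; the update adds successes to α and failures to β.
Posterior: Beta(α+k, β+n−k) = Beta(3.4+8, 1.9+20) = Beta(11.4, 21.9).
For a single future Bernoulli trial, P(success | data) = α/(α+β) = 0.3423.

0.3423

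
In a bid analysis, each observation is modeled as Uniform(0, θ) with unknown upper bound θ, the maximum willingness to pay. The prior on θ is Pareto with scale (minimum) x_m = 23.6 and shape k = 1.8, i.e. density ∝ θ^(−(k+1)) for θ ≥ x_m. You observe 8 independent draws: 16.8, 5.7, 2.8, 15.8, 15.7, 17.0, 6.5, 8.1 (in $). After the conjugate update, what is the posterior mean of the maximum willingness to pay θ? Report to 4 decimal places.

A Pareto(scale x_m, shape k) prior on the upper bound θ of Uniform(0, θ) is conjugate: posterior is Pareto(max(x_m, max xᵢ), k + n).
Sample maximum = 17.0; prior scale x_m = 23.6 → posterior scale = max = 23.6.
Posterior shape = 1.8 + 8 = 9.8.
E[θ|data] = k·x_m/(k−1) = 9.8·23.6/8.8 = 26.2818.

26.2818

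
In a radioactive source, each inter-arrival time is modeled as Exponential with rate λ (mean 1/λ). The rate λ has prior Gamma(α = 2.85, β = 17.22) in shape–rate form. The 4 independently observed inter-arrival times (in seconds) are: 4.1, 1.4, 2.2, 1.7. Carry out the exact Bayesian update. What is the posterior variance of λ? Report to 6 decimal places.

0.009667

With a Gamma(shape α, rate β) prior on the exponential rate λ, the posterior after n observations with total T = Σxᵢ is Gamma(α+n, β+T).
Sum of observations T = 9.4 seconds; n = 4.
Posterior: Gamma(2.85+4, 17.22+9.4) = Gamma(6.85, 26.62).
Var = α/β² = 0.009667.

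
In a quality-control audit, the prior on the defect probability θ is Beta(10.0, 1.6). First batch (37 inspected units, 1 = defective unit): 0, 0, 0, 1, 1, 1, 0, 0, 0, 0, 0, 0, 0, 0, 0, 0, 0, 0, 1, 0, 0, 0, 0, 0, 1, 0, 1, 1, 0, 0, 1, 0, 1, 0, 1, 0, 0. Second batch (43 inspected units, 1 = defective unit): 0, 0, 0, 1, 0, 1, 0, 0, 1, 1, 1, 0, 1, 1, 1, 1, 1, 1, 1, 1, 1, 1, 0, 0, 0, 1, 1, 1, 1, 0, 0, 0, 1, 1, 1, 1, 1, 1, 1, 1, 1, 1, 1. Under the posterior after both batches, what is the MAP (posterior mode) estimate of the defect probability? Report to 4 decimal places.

0.5469

The Beta prior is conjugate to a Binomial/Bernoulli likelihood; the update adds successes to α and failures to β.
After batch 1: Beta(10.0+10, 1.6+27) = Beta(20.0, 28.6).
After batch 2: Beta(20.0+30, 28.6+13) = Beta(50.0, 41.6).
Mode of Beta(a,b) for a,b>1 is (a−1)/(a+b−2) = 49.0/89.6 = 0.5469.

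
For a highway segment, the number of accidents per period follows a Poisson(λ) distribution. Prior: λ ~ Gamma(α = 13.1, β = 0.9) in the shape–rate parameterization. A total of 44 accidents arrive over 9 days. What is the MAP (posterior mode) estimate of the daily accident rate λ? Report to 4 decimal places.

5.6667

With a Gamma(shape α, rate β) prior, the Poisson likelihood is conjugate: the posterior is Gamma(α + ΣXᵢ, β + n).
Posterior: Gamma(α+S, β+n) = Gamma(13.1+44, 0.9+9) = Gamma(57.1, 9.9).
Mode of Gamma(α,β) for α≥1 is (α−1)/β = 56.1/9.9 = 5.6667.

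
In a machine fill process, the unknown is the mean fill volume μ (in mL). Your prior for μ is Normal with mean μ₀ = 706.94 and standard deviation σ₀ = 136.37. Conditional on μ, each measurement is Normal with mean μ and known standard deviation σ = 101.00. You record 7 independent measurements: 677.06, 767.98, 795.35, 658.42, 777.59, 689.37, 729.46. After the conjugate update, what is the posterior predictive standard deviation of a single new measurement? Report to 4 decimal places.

107.4820

For Normal data with known variance σ², a Normal(μ₀, σ₀²) prior on μ is conjugate. Posterior precision = 1/σ₀² + n/σ²; posterior mean is the precision-weighted average of μ₀ and x̄.
σ₀² = 136.37² = 18596.7769, σ² = 101.00² = 10201; σ² + n·σ₀² = 10201 + 7·18596.7769 = 140378.4383.
Posterior precision = 1/σ₀² + n/σ² = 1/18596.7769 + 7/10201 = (σ² + n·σ₀²)/(σ₀²σ²) = 140378.4383/(18596.7769·10201); posterior variance σₙ² = σ₀²σ²/(σ² + n·σ₀²) = 18596.7769·10201/140378.4383 = 1351.387887.
Predictive variance for one new observation = σₙ² + σ² = 18596.7769·10201/140378.4383 + 10201 = σ²·(σ₀² + 140378.4383)/140378.4383 = 10201·158975.2152/140378.4383 = 11552.387887; SD = √(10201·158975.2152/140378.4383) = 107.4820.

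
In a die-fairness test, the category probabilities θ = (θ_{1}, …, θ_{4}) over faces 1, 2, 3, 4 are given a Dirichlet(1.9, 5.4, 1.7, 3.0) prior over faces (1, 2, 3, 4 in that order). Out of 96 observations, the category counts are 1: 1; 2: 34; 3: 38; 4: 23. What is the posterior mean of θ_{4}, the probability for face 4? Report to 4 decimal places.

The Dirichlet prior is conjugate to the Multinomial likelihood: each posterior αⱼ = prior αⱼ + observed count nⱼ.
Posterior concentration: (2.9, 39.4, 39.7, 26.0), total = 108.0.
E[θ_{4}|data] = α_{4}/Σα = 26.0/108.0 = 0.2407.

0.2407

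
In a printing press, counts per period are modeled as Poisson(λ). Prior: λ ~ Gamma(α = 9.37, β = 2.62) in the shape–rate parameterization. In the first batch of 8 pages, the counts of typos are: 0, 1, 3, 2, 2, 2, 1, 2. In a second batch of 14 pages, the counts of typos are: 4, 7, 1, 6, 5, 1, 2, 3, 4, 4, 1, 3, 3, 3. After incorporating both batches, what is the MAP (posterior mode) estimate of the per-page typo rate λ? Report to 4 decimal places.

2.7770

With a Gamma(shape α, rate β) prior, the Poisson likelihood is conjugate: the posterior is Gamma(α + ΣXᵢ, β + n).
Batch 1: sum of counts S = 13 over n = 8 pages.
After batch 1: Gamma(α+S, β+n) = Gamma(9.37+13, 2.62+8) = Gamma(22.37, 10.62).
Batch 2: sum of counts S = 47 over n = 14 pages.
After batch 2: Gamma(α+S, β+n) = Gamma(22.37+47, 10.62+14) = Gamma(69.37, 24.62).
Mode of Gamma(α,β) for α≥1 is (α−1)/β = 68.37/24.62 = 2.7770.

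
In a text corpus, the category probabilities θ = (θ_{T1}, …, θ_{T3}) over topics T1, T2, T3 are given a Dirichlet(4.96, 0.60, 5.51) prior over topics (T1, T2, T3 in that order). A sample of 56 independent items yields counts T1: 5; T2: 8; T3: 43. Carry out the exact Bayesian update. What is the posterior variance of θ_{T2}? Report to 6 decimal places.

The Dirichlet prior is conjugate to the Multinomial likelihood: each posterior αⱼ = prior αⱼ + observed count nⱼ.
Posterior concentration: (9.96, 8.60, 48.51), total = 67.07.
Var[θ_j] = α_j(Σα−α_j)/((Σα)²(Σα+1)) = 8.60·58.47/(67.07²·68.07) = 0.001642.

0.001642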